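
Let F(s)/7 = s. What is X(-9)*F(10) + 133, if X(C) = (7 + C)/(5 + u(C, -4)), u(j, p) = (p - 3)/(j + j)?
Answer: 10381/97 ≈ 107.02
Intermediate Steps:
u(j, p) = (-3 + p)/(2*j) (u(j, p) = (-3 + p)/((2*j)) = (-3 + p)*(1/(2*j)) = (-3 + p)/(2*j))
F(s) = 7*s
X(C) = (7 + C)/(5 - 7/(2*C)) (X(C) = (7 + C)/(5 + (-3 - 4)/(2*C)) = (7 + C)/(5 + (½)*(-7)/C) = (7 + C)/(5 - 7/(2*C)))
X(-9)*F(10) + 133 = (2*(-9)*(7 - 9)/(-7 + 10*(-9)))*(7*10) + 133 = (2*(-9)*(-2)/(-7 - 90))*70 + 133 = (2*(-9)*(-2)/(-97))*70 + 133 = (2*(-9)*(-1/97)*(-2))*70 + 133 = -36/97*70 + 133 = -2520/97 + 133 = 10381/97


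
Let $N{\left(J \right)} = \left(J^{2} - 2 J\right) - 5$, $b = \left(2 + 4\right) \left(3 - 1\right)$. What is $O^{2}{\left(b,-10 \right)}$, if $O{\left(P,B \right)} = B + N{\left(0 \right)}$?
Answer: $225$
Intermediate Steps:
$b = 12$ ($b = 6 \cdot 2 = 12$)
$N{\left(J \right)} = -5 + J^{2} - 2 J$
$O{\left(P,B \right)} = -5 + B$ ($O{\left(P,B \right)} = B - \left(5 - 0^{2}\right) = B + \left(-5 + 0 + 0\right) = B - 5 = -5 + B$)
$O^{2}{\left(b,-10 \right)} = \left(-5 - 10\right)^{2} = \left(-15\right)^{2} = 225$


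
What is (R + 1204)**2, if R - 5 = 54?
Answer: 1595169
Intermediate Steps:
R = 59 (R = 5 + 54 = 59)
(R + 1204)**2 = (59 + 1204)**2 = 1263**2 = 1595169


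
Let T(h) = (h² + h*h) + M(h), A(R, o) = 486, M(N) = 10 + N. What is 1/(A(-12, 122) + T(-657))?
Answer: 1/863137 ≈ 1.1586e-6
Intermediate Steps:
T(h) = 10 + h + 2*h² (T(h) = (h² + h*h) + (10 + h) = (h² + h²) + (10 + h) = 2*h² + (10 + h) = 10 + h + 2*h²)
1/(A(-12, 122) + T(-657)) = 1/(486 + (10 - 657 + 2*(-657)²)) = 1/(486 + (10 - 657 + 2*431649)) = 1/(486 + (10 - 657 + 863298)) = 1/(486 + 862651) = 1/863137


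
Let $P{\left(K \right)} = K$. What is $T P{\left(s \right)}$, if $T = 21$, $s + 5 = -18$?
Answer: $-483$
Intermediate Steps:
$s = -23$ ($s = -5 - 18 = -23$)
$T P{\left(s \right)} = 21 \left(-23\right) = -483$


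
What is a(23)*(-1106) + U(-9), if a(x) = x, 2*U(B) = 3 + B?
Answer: -25441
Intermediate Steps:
U(B) = 3/2 + B/2 (U(B) = (3 + B)/2 = 3/2 + B/2)
a(23)*(-1106) + U(-9) = 23*(-1106) + (3/2 + (1/2)*(-9)) = -25438 + (3/2 - 9/2) = -25438 - 3 = -25441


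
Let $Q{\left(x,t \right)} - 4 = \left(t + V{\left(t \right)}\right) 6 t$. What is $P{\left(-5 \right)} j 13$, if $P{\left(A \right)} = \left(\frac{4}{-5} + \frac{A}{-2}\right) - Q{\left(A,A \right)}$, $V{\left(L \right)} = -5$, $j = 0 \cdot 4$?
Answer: $0$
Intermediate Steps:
$j = 0$
$Q{\left(x,t \right)} = 4 + 6 t \left(-5 + t\right)$ ($Q{\left(x,t \right)} = 4 + \left(t - 5\right) 6 t = 4 + \left(-5 + t\right) 6 t = 4 + 6 t \left(-5 + t\right)$)
$P{\left(A \right)} = - \frac{24}{5} - 6 A^{2} + \frac{59 A}{2}$ ($P{\left(A \right)} = \left(\frac{4}{-5} + \frac{A}{-2}\right) - \left(4 - 30 A + 6 A^{2}\right) = \left(4 \left(- \frac{1}{5}\right) + A \left(- \frac{1}{2}\right)\right) - \left(4 - 30 A + 6 A^{2}\right) = \left(- \frac{4}{5} - \frac{A}{2}\right) - \left(4 - 30 A + 6 A^{2}\right) = - \frac{24}{5} - 6 A^{2} + \frac{59 A}{2}$)
$P{\left(-5 \right)} j 13 = \left(- \frac{24}{5} - 6 \left(-5\right)^{2} + \frac{59}{2} \left(-5\right)\right) 0 \cdot 13 = \left(- \frac{24}{5} - 150 - \frac{295}{2}\right) 0 \cdot 13 = \left(- \frac{3023}{10}\right) 0 \cdot 13 = 0 \cdot 13 = 0$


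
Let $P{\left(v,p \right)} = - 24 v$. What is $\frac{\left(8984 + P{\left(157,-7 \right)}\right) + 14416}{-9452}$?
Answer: $- \frac{4908}{2363} \approx -2.077$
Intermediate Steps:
$\frac{\left(8984 + P{\left(157,-7 \right)}\right) + 14416}{-9452} = \frac{\left(8984 - 3768\right) + 14416}{-9452} = \left(\left(8984 - 3768\right) + 14416\right) \left(- \frac{1}{9452}\right) = \left(5216 + 14416\right) \left(- \frac{1}{9452}\right) = 19632 \left(- \frac{1}{9452}\right) = - \frac{4908}{2363}$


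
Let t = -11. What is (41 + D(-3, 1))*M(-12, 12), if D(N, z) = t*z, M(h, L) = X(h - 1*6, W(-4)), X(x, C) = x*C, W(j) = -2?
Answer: 1080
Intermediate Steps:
X(x, C) = C*x
M(h, L) = 12 - 2*h (M(h, L) = -2*(h - 1*6) = -2*(h - 6) = -2*(-6 + h) = 12 - 2*h)
D(N, z) = -11*z
(41 + D(-3, 1))*M(-12, 12) = (41 - 11*1)*(12 - 2*(-12)) = (41 - 11)*(12 + 24) = 30*36 = 1080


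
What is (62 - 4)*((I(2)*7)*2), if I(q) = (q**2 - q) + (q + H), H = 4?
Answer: 6496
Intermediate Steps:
I(q) = 4 + q**2 (I(q) = (q**2 - q) + (q + 4) = (q**2 - q) + (4 + q) = 4 + q**2)
(62 - 4)*((I(2)*7)*2) = (62 - 4)*(((4 + 2**2)*7)*2) = 58*(((4 + 4)*7)*2) = 58*((8*7)*2) = 58*(56*2) = 58*112 = 6496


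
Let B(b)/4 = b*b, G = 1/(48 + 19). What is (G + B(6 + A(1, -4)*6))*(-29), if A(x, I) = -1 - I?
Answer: -4476701/67 ≈ -66816.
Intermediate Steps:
G = 1/67 ≈ 0.014925
B(b) = 4*b² (B(b) = 4*(b*b) = 4*b²)
(G + B(6 + A(1, -4)*6))*(-29) = (1/67 + 4*(6 + (-1 - 1*(-4))*6)²)*(-29) = (1/67 + 4*(6 + (-1 + 4)*6)²)*(-29) = (1/67 + 4*(6 + 3*6)²)*(-29) = (1/67 + 4*(6 + 18)²)*(-29) = (1/67 + 4*24²)*(-29) = (1/67 + 4*576)*(-29) = (1/67 + 2304)*(-29) = (154369/67)*(-29) = -4476701/67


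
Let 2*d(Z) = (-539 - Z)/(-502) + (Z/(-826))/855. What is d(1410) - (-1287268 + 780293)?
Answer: 11982483126715/23635164 ≈ 5.0698e+5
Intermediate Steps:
d(Z) = 539/1004 + 88216*Z/88631865 (d(Z) = ((-539 - Z)/(-502) + (Z/(-826))/855)/2 = ((-539 - Z)*(-1/502) + (Z*(-1/826))*(1/855))/2 = ((539/502 + Z/502) - Z/826*(1/855))/2 = ((539/502 + Z/502) - Z/706230)/2 = (539/502 + 176432*Z/88631865)/2 = 539/1004 + 88216*Z/88631865)
d(1410) - (-1287268 + 780293) = (539/1004 + (88216/88631865)*1410) - (-1287268 + 780293) = (539/1004 + 8292304/5908791) - 1*(-506975) = 45857815/23635164 + 506975 = 11982483126715/23635164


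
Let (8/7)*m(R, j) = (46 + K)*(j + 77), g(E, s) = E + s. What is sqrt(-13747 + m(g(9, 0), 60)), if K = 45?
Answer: 87*I*sqrt(6)/4 ≈ 53.276*I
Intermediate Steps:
m(R, j) = 49049/8 + 637*j/8 (m(R, j) = 7*((46 + 45)*(j + 77))/8 = 7*(91*(77 + j))/8 = 7*(7007 + 91*j)/8 = 49049/8 + 637*j/8)
sqrt(-13747 + m(g(9, 0), 60)) = sqrt(-13747 + (49049/8 + (637/8)*60)) = sqrt(-13747 + (49049/8 + 9555/2)) = sqrt(-13747 + 87269/8) = sqrt(-22707/8) = 87*I*sqrt(6)/4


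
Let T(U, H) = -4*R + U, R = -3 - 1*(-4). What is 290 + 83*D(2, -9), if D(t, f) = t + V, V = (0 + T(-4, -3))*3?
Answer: -1536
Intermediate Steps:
R = 1 (R = -3 + 4 = 1)
T(U, H) = -4 + U (T(U, H) = -4*1 + U = -4 + U)
V = -24 (V = (0 + (-4 - 4))*3 = (0 - 8)*3 = -8*3 = -24)
D(t, f) = -24 + t (D(t, f) = t - 24 = -24 + t)
290 + 83*D(2, -9) = 290 + 83*(-24 + 2) = 290 + 83*(-22) = 290 - 1826 = -1536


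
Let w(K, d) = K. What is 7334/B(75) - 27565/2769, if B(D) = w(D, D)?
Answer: 2026719/23075 ≈ 87.832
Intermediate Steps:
B(D) = D
7334/B(75) - 27565/2769 = 7334/75 - 27565/2769 = 2026719/23075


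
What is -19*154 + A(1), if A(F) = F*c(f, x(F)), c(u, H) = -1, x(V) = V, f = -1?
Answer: -2927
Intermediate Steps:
A(F) = -F (A(F) = F*(-1) = -F)
-19*154 + A(1) = -19*154 - 1*1 = -2926 - 1 = -2927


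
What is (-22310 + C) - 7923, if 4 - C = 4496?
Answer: -34725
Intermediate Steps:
C = -4492 (C = 4 - 1*4496 = 4 - 4496 = -4492)
(-22310 + C) - 7923 = (-22310 - 4492) - 7923 = -26802 - 7923 = -34725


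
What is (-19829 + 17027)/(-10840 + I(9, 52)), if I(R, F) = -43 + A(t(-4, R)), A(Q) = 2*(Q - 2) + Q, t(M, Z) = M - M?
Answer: 934/3629 ≈ 0.25737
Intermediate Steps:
t(M, Z) = 0
A(Q) = -4 + 3*Q (A(Q) = 2*(-2 + Q) + Q = (-4 + 2*Q) + Q = -4 + 3*Q)
I(R, F) = -47 (I(R, F) = -43 + (-4 + 3*0) = -43 + (-4 + 0) = -43 - 4 = -47)
(-19829 + 17027)/(-10840 + I(9, 52)) = (-19829 + 17027)/(-10840 - 47) = -2802/(-10887) = -2802*(-1/10887) = 934/3629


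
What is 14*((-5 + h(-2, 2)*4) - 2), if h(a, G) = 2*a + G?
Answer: -210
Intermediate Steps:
h(a, G) = G + 2*a
14*((-5 + h(-2, 2)*4) - 2) = 14*((-5 + (2 + 2*(-2))*4) - 2) = 14*((-5 + (2 - 4)*4) - 2) = 14*((-5 - 2*4) - 2) = 14*((-5 - 8) - 2) = 14*(-13 - 2) = 14*(-15) = -210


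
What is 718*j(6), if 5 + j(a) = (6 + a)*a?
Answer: 48106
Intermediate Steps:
j(a) = -5 + a*(6 + a) (j(a) = -5 + (6 + a)*a = -5 + a*(6 + a))
718*j(6) = 718*(-5 + 6**2 + 6*6) = 718*(-5 + 36 + 36) = 718*67 = 48106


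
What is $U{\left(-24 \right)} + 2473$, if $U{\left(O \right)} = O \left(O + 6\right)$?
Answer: $2905$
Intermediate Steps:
$U{\left(O \right)} = O \left(6 + O\right)$
$U{\left(-24 \right)} + 2473 = - 24 \left(6 - 24\right) + 2473 = \left(-24\right) \left(-18\right) + 2473 = 432 + 2473 = 2905$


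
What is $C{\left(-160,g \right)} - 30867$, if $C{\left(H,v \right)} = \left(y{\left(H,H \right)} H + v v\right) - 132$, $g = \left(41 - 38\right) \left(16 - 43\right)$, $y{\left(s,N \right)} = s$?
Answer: $1162$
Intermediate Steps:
$g = -81$ ($g = 3 \left(-27\right) = -81$)
$C{\left(H,v \right)} = -132 + H^{2} + v^{2}$ ($C{\left(H,v \right)} = \left(H H + v v\right) - 132 = \left(H^{2} + v^{2}\right) - 132 = -132 + H^{2} + v^{2}$)
$C{\left(-160,g \right)} - 30867 = \left(-132 + \left(-160\right)^{2} + \left(-81\right)^{2}\right) - 30867 = \left(-132 + 25600 + 6561\right) - 30867 = 32029 - 30867 = 1162$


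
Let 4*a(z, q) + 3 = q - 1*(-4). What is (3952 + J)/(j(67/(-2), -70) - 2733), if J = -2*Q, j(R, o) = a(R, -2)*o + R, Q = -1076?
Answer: -6104/2749 ≈ -2.2204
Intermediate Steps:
a(z, q) = ¼ + q/4 (a(z, q) = -¾ + (q - 1*(-4))/4 = -¾ + (q + 4)/4 = -¾ + (4 + q)/4 = -¾ + (1 + q/4) = ¼ + q/4)
j(R, o) = R - o/4 (j(R, o) = (¼ + (¼)*(-2))*o + R = (¼ - ½)*o + R = -o/4 + R = R - o/4)
J = 2152 (J = -2*(-1076) = 2152)
(3952 + J)/(j(67/(-2), -70) - 2733) = (3952 + 2152)/((67/(-2) - ¼*(-70)) - 2733) = 6104/((67*(-½) + 35/2) - 2733) = 6104/((-67/2 + 35/2) - 2733) = 6104/(-16 - 2733) = 6104/(-2749) = 6104*(-1/2749) = -6104/2749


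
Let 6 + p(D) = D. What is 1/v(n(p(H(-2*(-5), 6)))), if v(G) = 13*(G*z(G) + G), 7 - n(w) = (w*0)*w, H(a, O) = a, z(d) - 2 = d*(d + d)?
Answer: 1/9191 ≈ 0.00010880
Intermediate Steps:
z(d) = 2 + 2*d² (z(d) = 2 + d*(d + d) = 2 + d*(2*d) = 2 + 2*d²)
p(D) = -6 + D
n(w) = 7 (n(w) = 7 - w*0*w = 7 - 0*w = 7 - 1*0 = 7 + 0 = 7)
v(G) = 13*G + 13*G*(2 + 2*G²) (v(G) = 13*(G*(2 + 2*G²) + G) = 13*(G + G*(2 + 2*G²)) = 13*G + 13*G*(2 + 2*G²))
1/v(n(p(H(-2*(-5), 6)))) = 1/(26*7³ + 39*7) = 1/(26*343 + 273) = 1/(8918 + 273) = 1/9191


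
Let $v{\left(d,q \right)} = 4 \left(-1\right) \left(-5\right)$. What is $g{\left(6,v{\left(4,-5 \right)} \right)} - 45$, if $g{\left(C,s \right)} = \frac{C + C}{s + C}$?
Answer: $- \frac{579}{13} \approx -44.538$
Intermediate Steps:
$v{\left(d,q \right)} = 20$ ($v{\left(d,q \right)} = \left(-4\right) \left(-5\right) = 20$)
$g{\left(C,s \right)} = \frac{2 C}{C + s}$
$g{\left(6,v{\left(4,-5 \right)} \right)} - 45 = 2 \cdot 6 \frac{1}{6 + 20} - 45 = 2 \cdot 6 \cdot \frac{1}{26} - 45 = \frac{6}{13} - 45 = - \frac{579}{13}$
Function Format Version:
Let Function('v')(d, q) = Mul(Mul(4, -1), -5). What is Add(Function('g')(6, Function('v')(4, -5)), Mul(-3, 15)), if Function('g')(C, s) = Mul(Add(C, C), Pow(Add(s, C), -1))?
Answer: Rational(-579, 13) ≈ -44.538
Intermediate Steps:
Function('v')(d, q) = 20 (Function('v')(d, q) = Mul(-4, -5) = 20)
Function('g')(C, s) = Mul(2, C, Pow(Add(C, s), -1)) (Function('g')(C, s) = Mul(Mul(2, C), Pow(Add(C, s), -1)) = Mul(2, C, Pow(Add(C, s), -1)))
Add(Function('g')(6, Function('v')(4, -5)), Mul(-3, 15)) = Add(Mul(2, 6, Pow(Add(6, 20), -1)), Mul(-3, 15)) = Add(Mul(2, 6, Pow(26, -1)), -45) = Add(Mul(2, 6, Rational(1, 26)), -45) = Add(Rational(6, 13), -45) = Rational(-579, 13)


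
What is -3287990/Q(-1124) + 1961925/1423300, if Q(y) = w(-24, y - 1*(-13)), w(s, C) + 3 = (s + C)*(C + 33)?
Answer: -91173118301/69657839164 ≈ -1.3089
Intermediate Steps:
w(s, C) = -3 + (33 + C)*(C + s) (w(s, C) = -3 + (s + C)*(C + 33) = -3 + (C + s)*(33 + C) = -3 + (33 + C)*(C + s))
Q(y) = -678 + (13 + y)² + 9*y (Q(y) = -3 + (y - 1*(-13))² + 33*(y - 1*(-13)) + 33*(-24) + (y - 1*(-13))*(-24) = -3 + (y + 13)² + 33*(y + 13) - 792 + (y + 13)*(-24) = -3 + (13 + y)² + 33*(13 + y) - 792 + (13 + y)*(-24) = -3 + (13 + y)² + (429 + 33*y) - 792 + (-312 - 24*y) = -678 + (13 + y)² + 9*y)
-3287990/Q(-1124) + 1961925/1423300 = -3287990/(-509 + (-1124)² + 35*(-1124)) + 1961925/1423300 = -3287990/(-509 + 1263376 - 39340) + 1961925*(1/1423300) = -3287990/1223527 + 78477/56932 = -91173118301/69657839164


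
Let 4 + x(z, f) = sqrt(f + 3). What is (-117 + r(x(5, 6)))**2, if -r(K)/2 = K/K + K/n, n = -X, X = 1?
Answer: 14641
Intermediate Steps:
n = -1 (n = -1*1 = -1)
x(z, f) = -4 + sqrt(3 + f) (x(z, f) = -4 + sqrt(f + 3) = -4 + sqrt(3 + f))
r(K) = -2 + 2*K (r(K) = -2*(K/K + K/(-1)) = -2*(1 + K*(-1)) = -2*(1 - K) = -2 + 2*K)
(-117 + r(x(5, 6)))**2 = (-117 + (-2 + 2*(-4 + sqrt(3 + 6))))**2 = (-117 + (-2 + 2*(-4 + sqrt(9))))**2 = (-117 + (-2 + 2*(-4 + 3)))**2 = (-117 + (-2 + 2*(-1)))**2 = (-117 + (-2 - 2))**2 = (-117 - 4)**2 = (-121)**2 = 14641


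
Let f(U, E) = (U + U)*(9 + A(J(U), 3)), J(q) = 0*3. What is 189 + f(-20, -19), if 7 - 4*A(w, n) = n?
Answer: -211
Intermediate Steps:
J(q) = 0
A(w, n) = 7/4 - n/4
f(U, E) = 20*U (f(U, E) = (U + U)*(9 + (7/4 - 1/4*3)) = (2*U)*(9 + (7/4 - 3/4)) = (2*U)*(9 + 1) = (2*U)*10 = 20*U)
189 + f(-20, -19) = 189 + 20*(-20) = 189 - 400 = -211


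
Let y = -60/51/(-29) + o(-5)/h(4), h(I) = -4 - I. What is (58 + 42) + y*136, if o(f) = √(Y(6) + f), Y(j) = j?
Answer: 2567/29 ≈ 88.517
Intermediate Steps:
o(f) = √(6 + f)
y = -333/3944 (y = -60/51/(-29) + √(6 - 5)/(-4 - 1*4) = -60*1/51*(-1/29) + √1/(-4 - 4) = -20/17*(-1/29) + 1/(-8) = 20/493 + 1*(-⅛) = 20/493 - ⅛ = -333/3944 ≈ -0.084432)
(58 + 42) + y*136 = (58 + 42) - 333/3944*136 = 100 - 333/29 = 2567/29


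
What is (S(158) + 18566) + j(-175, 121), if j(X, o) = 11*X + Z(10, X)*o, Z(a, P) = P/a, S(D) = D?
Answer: 29363/2 ≈ 14682.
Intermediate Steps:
j(X, o) = 11*X + X*o/10 (j(X, o) = 11*X + (X/10)*o = 11*X + X*o/10)
(S(158) + 18566) + j(-175, 121) = (158 + 18566) + (⅒)*(-175)*(110 + 121) = 18724 + (⅒)*(-175)*231 = 18724 - 8085/2 = 29363/2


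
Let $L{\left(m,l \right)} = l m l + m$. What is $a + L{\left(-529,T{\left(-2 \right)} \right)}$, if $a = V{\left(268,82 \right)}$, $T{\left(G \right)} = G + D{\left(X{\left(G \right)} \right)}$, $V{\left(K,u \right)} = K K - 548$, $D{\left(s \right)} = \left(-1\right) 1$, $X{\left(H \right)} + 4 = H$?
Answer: $65986$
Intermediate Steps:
$X{\left(H \right)} = -4 + H$
$D{\left(s \right)} = -1$
$V{\left(K,u \right)} = -548 + K^{2}$ ($V{\left(K,u \right)} = K^{2} - 548 = -548 + K^{2}$)
$T{\left(G \right)} = -1 + G$ ($T{\left(G \right)} = G - 1 = -1 + G$)
$L{\left(m,l \right)} = m + m l^{2}$ ($L{\left(m,l \right)} = m l^{2} + m = m + m l^{2}$)
$a = 71276$ ($a = -548 + 268^{2} = -548 + 71824 = 71276$)
$a + L{\left(-529,T{\left(-2 \right)} \right)} = 71276 - 529 \left(1 + \left(-1 - 2\right)^{2}\right) = 71276 - 529 \left(1 + \left(-3\right)^{2}\right) = 71276 - 529 \left(1 + 9\right) = 71276 - 5290 = 65986$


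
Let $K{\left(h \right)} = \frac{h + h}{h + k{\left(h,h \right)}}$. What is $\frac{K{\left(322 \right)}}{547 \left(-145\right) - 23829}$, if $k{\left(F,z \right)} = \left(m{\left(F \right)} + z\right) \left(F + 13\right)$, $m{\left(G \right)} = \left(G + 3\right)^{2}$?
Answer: $- \frac{161}{915211332662} \approx -1.7592 \cdot 10^{-10}$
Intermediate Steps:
$m{\left(G \right)} = \left(3 + G\right)^{2}$
$k{\left(F,z \right)} = \left(13 + F\right) \left(z + \left(3 + F\right)^{2}\right)$ ($k{\left(F,z \right)} = \left(\left(3 + F\right)^{2} + z\right) \left(F + 13\right) = \left(z + \left(3 + F\right)^{2}\right) \left(13 + F\right) = \left(13 + F\right) \left(z + \left(3 + F\right)^{2}\right)$)
$K{\left(h \right)} = \frac{2 h}{h^{2} + 13 \left(3 + h\right)^{2} + 14 h + h \left(3 + h\right)^{2}}$ ($K{\left(h \right)} = \frac{h + h}{h + \left(13 h + 13 \left(3 + h\right)^{2} + h h + h \left(3 + h\right)^{2}\right)} = \frac{2 h}{h + \left(13 h + 13 \left(3 + h\right)^{2} + h^{2} + h \left(3 + h\right)^{2}\right)} = \frac{2 h}{h + \left(h^{2} + 13 h + 13 \left(3 + h\right)^{2} + h \left(3 + h\right)^{2}\right)} = \frac{2 h}{h^{2} + 13 \left(3 + h\right)^{2} + 14 h + h \left(3 + h\right)^{2}}$)
$\frac{K{\left(322 \right)}}{547 \left(-145\right) - 23829} = \frac{2 \cdot 322 \frac{1}{117 + 322^{3} + 20 \cdot 322^{2} + 101 \cdot 322}}{547 \left(-145\right) - 23829} = \frac{2 \cdot 322 \frac{1}{117 + 33386248 + 20 \cdot 103684 + 32522}}{-79315 - 23829} = \frac{2 \cdot 322 \frac{1}{117 + 33386248 + 2073680 + 32522}}{-103144} = 2 \cdot 322 \cdot \frac{1}{35492567} \left(- \frac{1}{103144}\right) = \frac{644}{35492567} \left(- \frac{1}{103144}\right) = - \frac{161}{915211332662}$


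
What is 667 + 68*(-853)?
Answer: -57337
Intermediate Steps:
667 + 68*(-853) = 667 - 58004 = -57337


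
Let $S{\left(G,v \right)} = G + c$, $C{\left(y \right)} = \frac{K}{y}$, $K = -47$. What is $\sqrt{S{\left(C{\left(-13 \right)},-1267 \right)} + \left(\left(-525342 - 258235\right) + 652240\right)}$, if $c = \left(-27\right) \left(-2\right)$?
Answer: $\frac{2 i \sqrt{5546554}}{13} \approx 362.33 i$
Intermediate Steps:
$c = 54$
$C{\left(y \right)} = - \frac{47}{y}$
$S{\left(G,v \right)} = 54 + G$ ($S{\left(G,v \right)} = G + 54 = 54 + G$)
$\sqrt{S{\left(C{\left(-13 \right)},-1267 \right)} + \left(\left(-525342 - 258235\right) + 652240\right)} = \sqrt{\left(54 - \frac{47}{-13}\right) + \left(\left(-525342 - 258235\right) + 652240\right)} = \sqrt{\left(54 - - \frac{47}{13}\right) + \left(-783577 + 652240\right)} = \sqrt{\left(54 + \frac{47}{13}\right) - 131337} = \sqrt{\frac{749}{13} - 131337} = \sqrt{- \frac{1706632}{13}} = \frac{2 i \sqrt{5546554}}{13}$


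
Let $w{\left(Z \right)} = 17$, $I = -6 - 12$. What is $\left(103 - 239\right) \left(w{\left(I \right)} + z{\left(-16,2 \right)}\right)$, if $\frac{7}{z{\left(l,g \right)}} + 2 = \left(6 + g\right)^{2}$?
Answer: $- \frac{72148}{31} \approx -2327.4$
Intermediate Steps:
$I = -18$ ($I = -6 - 12 = -18$)
$z{\left(l,g \right)} = \frac{7}{-2 + \left(6 + g\right)^{2}}$
$\left(103 - 239\right) \left(w{\left(I \right)} + z{\left(-16,2 \right)}\right) = \left(103 - 239\right) \left(17 + \frac{7}{-2 + \left(6 + 2\right)^{2}}\right) = - 136 \left(17 + \frac{7}{-2 + 8^{2}}\right) = - 136 \left(17 + \frac{7}{-2 + 64}\right) = - 136 \left(17 + \frac{7}{62}\right) = \left(-136\right) \frac{1061}{62} = - \frac{72148}{31}$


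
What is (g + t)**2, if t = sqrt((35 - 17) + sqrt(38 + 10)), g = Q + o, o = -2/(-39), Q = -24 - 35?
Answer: (-2299 + 39*sqrt(2)*sqrt(9 + 2*sqrt(3)))**2/1521 ≈ 2911.2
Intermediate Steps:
Q = -59
o = 2/39 (o = -2*(-1/39) = 2/39 ≈ 0.051282)
g = -2299/39 (g = -59 + 2/39 = -2299/39 ≈ -58.949)
t = sqrt(18 + 4*sqrt(3)) (t = sqrt(18 + sqrt(48)) = sqrt(18 + 4*sqrt(3)) ≈ 4.9928)
(g + t)**2 = (-2299/39 + sqrt(18 + 4*sqrt(3)))**2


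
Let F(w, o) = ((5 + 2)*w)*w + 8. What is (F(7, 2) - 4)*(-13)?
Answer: -4511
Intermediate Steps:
F(w, o) = 8 + 7*w² (F(w, o) = (7*w)*w + 8 = 7*w² + 8 = 8 + 7*w²)
(F(7, 2) - 4)*(-13) = ((8 + 7*7²) - 4)*(-13) = ((8 + 7*49) - 4)*(-13) = ((8 + 343) - 4)*(-13) = (351 - 4)*(-13) = 347*(-13) = -4511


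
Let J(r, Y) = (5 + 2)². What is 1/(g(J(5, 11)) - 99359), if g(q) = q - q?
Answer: -1/99359 ≈ -1.0065e-5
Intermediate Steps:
J(r, Y) = 49 (J(r, Y) = 7² = 49)
g(q) = 0
1/(g(J(5, 11)) - 99359) = 1/(0 - 99359) = 1/(-99359) = -1/99359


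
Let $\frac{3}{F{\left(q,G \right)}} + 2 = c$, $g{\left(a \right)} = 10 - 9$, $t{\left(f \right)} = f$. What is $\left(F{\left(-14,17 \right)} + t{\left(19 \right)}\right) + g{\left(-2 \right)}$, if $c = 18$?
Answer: $\frac{323}{16} \approx 20.188$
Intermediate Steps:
$g{\left(a \right)} = 1$ ($g{\left(a \right)} = 10 - 9 = 1$)
$F{\left(q,G \right)} = \frac{3}{16}$ ($F{\left(q,G \right)} = \frac{3}{-2 + 18} = \frac{3}{16}$)
$\left(F{\left(-14,17 \right)} + t{\left(19 \right)}\right) + g{\left(-2 \right)} = \left(\frac{3}{16} + 19\right) + 1 = \frac{307}{16} + 1 = \frac{323}{16}$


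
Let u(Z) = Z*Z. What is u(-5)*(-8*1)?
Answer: -200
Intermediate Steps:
u(Z) = Z**2
u(-5)*(-8*1) = (-5)**2*(-8*1) = 25*(-8) = -200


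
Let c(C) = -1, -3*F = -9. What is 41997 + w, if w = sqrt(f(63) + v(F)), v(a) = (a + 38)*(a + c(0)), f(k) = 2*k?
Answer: 41997 + 4*sqrt(13) ≈ 42011.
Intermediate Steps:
F = 3 (F = -1/3*(-9) = 3)
v(a) = (-1 + a)*(38 + a) (v(a) = (a + 38)*(a - 1) = (38 + a)*(-1 + a) = (-1 + a)*(38 + a))
w = 4*sqrt(13) (w = sqrt(2*63 + (-38 + 3**2 + 37*3)) = sqrt(126 + (-38 + 9 + 111)) = sqrt(126 + 82) = sqrt(208) = 4*sqrt(13) ≈ 14.422)
41997 + w = 41997 + 4*sqrt(13)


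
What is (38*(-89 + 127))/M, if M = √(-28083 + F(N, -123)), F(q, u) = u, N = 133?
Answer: -722*I*√3134/4701 ≈ -8.598*I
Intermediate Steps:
M = 3*I*√3134 (M = √(-28083 - 123) = √(-28206) = 3*I*√3134 ≈ 167.95*I)
(38*(-89 + 127))/M = (38*(-89 + 127))/((3*I*√3134)) = (38*38)*(-I*√3134/9402) = 1444*(-I*√3134/9402) = -722*I*√3134/4701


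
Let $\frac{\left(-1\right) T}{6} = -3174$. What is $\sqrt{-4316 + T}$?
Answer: $2 \sqrt{3682} \approx 121.36$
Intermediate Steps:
$T = 19044$ ($T = \left(-6\right) \left(-3174\right) = 19044$)
$\sqrt{-4316 + T} = \sqrt{-4316 + 19044} = \sqrt{14728} = 2 \sqrt{3682}$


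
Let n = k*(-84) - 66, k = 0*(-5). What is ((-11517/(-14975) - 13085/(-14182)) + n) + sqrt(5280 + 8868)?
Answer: -13657497731/212375450 + 6*sqrt(393) ≈ 54.637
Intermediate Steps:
k = 0
n = -66 (n = 0*(-84) - 66 = 0 - 66 = -66)
((-11517/(-14975) - 13085/(-14182)) + n) + sqrt(5280 + 8868) = ((-11517/(-14975) - 13085/(-14182)) - 66) + sqrt(5280 + 8868) = ((-11517*(-1/14975) - 13085*(-1/14182)) - 66) + sqrt(14148) = ((11517/14975 + 13085/14182) - 66) + 6*sqrt(393) = (359281969/212375450 - 66) + 6*sqrt(393) = -13657497731/212375450 + 6*sqrt(393)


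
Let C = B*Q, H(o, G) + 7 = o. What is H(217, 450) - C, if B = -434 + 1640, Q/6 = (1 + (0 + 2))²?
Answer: -64914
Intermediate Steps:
H(o, G) = -7 + o
Q = 54 (Q = 6*(1 + (0 + 2))² = 6*(1 + 2)² = 6*3² = 6*9 = 54)
B = 1206
C = 65124 (C = 1206*54 = 65124)
H(217, 450) - C = (-7 + 217) - 1*65124 = 210 - 65124 = -64914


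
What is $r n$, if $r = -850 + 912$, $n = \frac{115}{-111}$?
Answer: $- \frac{7130}{111} \approx -64.234$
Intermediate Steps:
$n = - \frac{115}{111}$ ($n = 115 \left(- \frac{1}{111}\right) = - \frac{115}{111} \approx -1.036$)
$r = 62$
$r n = 62 \left(- \frac{115}{111}\right) = - \frac{7130}{111}$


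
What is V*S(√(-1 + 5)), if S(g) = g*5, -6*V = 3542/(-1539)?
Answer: 17710/4617 ≈ 3.8358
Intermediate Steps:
V = 1771/4617 (V = -1771/(3*(-1539)) = -1771*(-1)/(3*1539) = -⅙*(-3542/1539) = 1771/4617 ≈ 0.38358)
S(g) = 5*g
V*S(√(-1 + 5)) = 1771*(5*√(-1 + 5))/4617 = 1771*(5*√4)/4617 = 1771*(5*2)/4617 = (1771/4617)*10 = 17710/4617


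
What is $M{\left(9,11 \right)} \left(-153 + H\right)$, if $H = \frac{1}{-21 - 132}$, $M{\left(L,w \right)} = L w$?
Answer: $- \frac{257510}{17} \approx -15148.0$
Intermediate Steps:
$H = - \frac{1}{153}$ ($H = \frac{1}{-153} = - \frac{1}{153} \approx -0.0065359$)
$M{\left(9,11 \right)} \left(-153 + H\right) = 9 \cdot 11 \left(-153 - \frac{1}{153}\right) = 99 \left(- \frac{23410}{153}\right) = - \frac{257510}{17}$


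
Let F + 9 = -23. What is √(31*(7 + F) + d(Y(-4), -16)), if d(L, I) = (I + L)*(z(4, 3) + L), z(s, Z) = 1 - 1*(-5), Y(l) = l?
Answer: I*√815 ≈ 28.548*I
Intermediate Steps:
z(s, Z) = 6 (z(s, Z) = 1 + 5 = 6)
F = -32 (F = -9 - 23 = -32)
d(L, I) = (6 + L)*(I + L) (d(L, I) = (I + L)*(6 + L) = (6 + L)*(I + L))
√(31*(7 + F) + d(Y(-4), -16)) = √(31*(7 - 32) + ((-4)² + 6*(-16) + 6*(-4) - 16*(-4))) = √(31*(-25) + (16 - 96 - 24 + 64)) = √(-775 - 40) = √(-815) = I*√815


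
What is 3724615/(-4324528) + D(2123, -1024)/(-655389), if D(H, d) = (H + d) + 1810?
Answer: -144332456011/166720475376 ≈ -0.86572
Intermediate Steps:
D(H, d) = 1810 + H + d
3724615/(-4324528) + D(2123, -1024)/(-655389) = 3724615/(-4324528) + (1810 + 2123 - 1024)/(-655389) = 3724615*(-1/4324528) + 2909*(-1/655389) = -219095/254384 - 2909/655389 = -144332456011/166720475376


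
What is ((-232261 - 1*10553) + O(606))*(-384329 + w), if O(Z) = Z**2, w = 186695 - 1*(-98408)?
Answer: -12345897372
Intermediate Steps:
w = 285103 (w = 186695 + 98408 = 285103)
((-232261 - 1*10553) + O(606))*(-384329 + w) = ((-232261 - 1*10553) + 606**2)*(-384329 + 285103) = ((-232261 - 10553) + 367236)*(-99226) = (-242814 + 367236)*(-99226) = 124422*(-99226) = -12345897372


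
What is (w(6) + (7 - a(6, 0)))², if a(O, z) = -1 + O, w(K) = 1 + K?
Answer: 81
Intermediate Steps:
(w(6) + (7 - a(6, 0)))² = ((1 + 6) + (7 - (-1 + 6)))² = (7 + (7 - 1*5))² = (7 + (7 - 5))² = (7 + 2)² = 9² = 81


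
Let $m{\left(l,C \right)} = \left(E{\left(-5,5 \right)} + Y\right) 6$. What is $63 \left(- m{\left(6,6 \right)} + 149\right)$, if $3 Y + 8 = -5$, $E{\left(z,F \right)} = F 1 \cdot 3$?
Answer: $5355$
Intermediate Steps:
$E{\left(z,F \right)} = 3 F$ ($E{\left(z,F \right)} = F 3 = 3 F$)
$Y = - \frac{13}{3}$ ($Y = - \frac{8}{3} + \frac{1}{3} \left(-5\right) = - \frac{8}{3} - \frac{5}{3} = - \frac{13}{3} \approx -4.3333$)
$m{\left(l,C \right)} = 64$ ($m{\left(l,C \right)} = \left(3 \cdot 5 - \frac{13}{3}\right) 6 = \left(15 - \frac{13}{3}\right) 6 = \frac{32}{3} \cdot 6 = 64$)
$63 \left(- m{\left(6,6 \right)} + 149\right) = 63 \left(\left(-1\right) 64 + 149\right) = 63 \left(-64 + 149\right) = 63 \cdot 85 = 5355$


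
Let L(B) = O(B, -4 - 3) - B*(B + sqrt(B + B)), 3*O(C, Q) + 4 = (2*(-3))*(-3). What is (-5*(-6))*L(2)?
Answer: -100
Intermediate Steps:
O(C, Q) = 14/3 (O(C, Q) = -4/3 + ((2*(-3))*(-3))/3 = -4/3 + (-6*(-3))/3 = -4/3 + (1/3)*18 = -4/3 + 6 = 14/3)
L(B) = 14/3 - B*(B + sqrt(2)*sqrt(B)) (L(B) = 14/3 - B*(B + sqrt(B + B)) = 14/3 - B*(B + sqrt(2*B)) = 14/3 - B*(B + sqrt(2)*sqrt(B)))
(-5*(-6))*L(2) = (-5*(-6))*(14/3 - 1*2**2 - sqrt(2)*2**(3/2)) = 30*(14/3 - 1*4 - sqrt(2)*2*sqrt(2)) = 30*(14/3 - 4 - 4) = 30*(-10/3) = -100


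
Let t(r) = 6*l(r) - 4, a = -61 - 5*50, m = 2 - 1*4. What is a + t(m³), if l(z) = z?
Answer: -363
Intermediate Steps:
m = -2 (m = 2 - 4 = -2)
a = -311 (a = -61 - 250 = -311)
t(r) = -4 + 6*r (t(r) = 6*r - 4 = -4 + 6*r)
a + t(m³) = -311 + (-4 + 6*(-2)³) = -311 + (-4 + 6*(-8)) = -311 + (-4 - 48) = -311 - 52 = -363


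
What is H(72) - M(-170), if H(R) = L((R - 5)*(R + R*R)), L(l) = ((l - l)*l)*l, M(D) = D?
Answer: 170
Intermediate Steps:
L(l) = 0 (L(l) = (0*l)*l = 0*l = 0)
H(R) = 0
H(72) - M(-170) = 0 - 1*(-170) = 0 + 170 = 170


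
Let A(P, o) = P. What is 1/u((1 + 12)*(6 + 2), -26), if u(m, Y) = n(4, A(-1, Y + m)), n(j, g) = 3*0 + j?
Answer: ¼ ≈ 0.25000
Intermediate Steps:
n(j, g) = j (n(j, g) = 0 + j = j)
u(m, Y) = 4
1/u((1 + 12)*(6 + 2), -26) = 1/4 = ¼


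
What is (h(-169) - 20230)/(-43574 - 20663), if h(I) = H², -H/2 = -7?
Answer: 20034/64237 ≈ 0.31188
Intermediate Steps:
H = 14 (H = -2*(-7) = 14)
h(I) = 196 (h(I) = 14² = 196)
(h(-169) - 20230)/(-43574 - 20663) = (196 - 20230)/(-43574 - 20663) = -20034/(-64237) = -20034*(-1/64237) = 20034/64237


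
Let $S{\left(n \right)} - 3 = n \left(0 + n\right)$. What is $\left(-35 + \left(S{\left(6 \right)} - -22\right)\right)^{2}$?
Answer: $676$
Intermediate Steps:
$S{\left(n \right)} = 3 + n^{2}$ ($S{\left(n \right)} = 3 + n \left(0 + n\right) = 3 + n n = 3 + n^{2}$)
$\left(-35 + \left(S{\left(6 \right)} - -22\right)\right)^{2} = \left(-35 + \left(\left(3 + 6^{2}\right) - -22\right)\right)^{2} = \left(-35 + \left(\left(3 + 36\right) + 22\right)\right)^{2} = \left(-35 + \left(39 + 22\right)\right)^{2} = \left(-35 + 61\right)^{2} = 26^{2} = 676$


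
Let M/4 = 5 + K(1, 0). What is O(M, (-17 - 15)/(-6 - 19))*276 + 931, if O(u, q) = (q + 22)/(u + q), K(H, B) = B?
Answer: 163981/133 ≈ 1232.9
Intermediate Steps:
M = 20 (M = 4*(5 + 0) = 4*5 = 20)
O(u, q) = (22 + q)/(q + u)
O(M, (-17 - 15)/(-6 - 19))*276 + 931 = ((22 + (-17 - 15)/(-6 - 19))/((-17 - 15)/(-6 - 19) + 20))*276 + 931 = ((22 - 32/(-25))/(-32/(-25) + 20))*276 + 931 = ((22 - 32*(-1/25))/(-32*(-1/25) + 20))*276 + 931 = ((22 + 32/25)/(32/25 + 20))*276 + 931 = ((582/25)/(532/25))*276 + 931 = ((25/532)*(582/25))*276 + 931 = (291/266)*276 + 931 = 40158/133 + 931 = 163981/133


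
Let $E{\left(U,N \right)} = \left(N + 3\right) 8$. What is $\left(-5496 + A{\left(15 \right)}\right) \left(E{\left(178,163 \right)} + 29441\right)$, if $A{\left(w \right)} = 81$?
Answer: $-166614135$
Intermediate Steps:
$E{\left(U,N \right)} = 24 + 8 N$ ($E{\left(U,N \right)} = \left(3 + N\right) 8 = 24 + 8 N$)
$\left(-5496 + A{\left(15 \right)}\right) \left(E{\left(178,163 \right)} + 29441\right) = \left(-5496 + 81\right) \left(\left(24 + 8 \cdot 163\right) + 29441\right) = - 5415 \left(\left(24 + 1304\right) + 29441\right) = - 5415 \left(1328 + 29441\right) = \left(-5415\right) 30769 = -166614135$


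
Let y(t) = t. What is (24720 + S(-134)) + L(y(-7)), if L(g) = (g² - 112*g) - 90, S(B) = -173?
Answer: 25290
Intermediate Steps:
L(g) = -90 + g² - 112*g
(24720 + S(-134)) + L(y(-7)) = (24720 - 173) + (-90 + (-7)² - 112*(-7)) = 24547 + (-90 + 49 + 784) = 24547 + 743 = 25290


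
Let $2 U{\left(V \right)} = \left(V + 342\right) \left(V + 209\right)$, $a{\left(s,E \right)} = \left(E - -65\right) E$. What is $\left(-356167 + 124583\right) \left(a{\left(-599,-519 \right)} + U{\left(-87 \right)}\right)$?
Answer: $-58169500704$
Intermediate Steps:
$a{\left(s,E \right)} = E \left(65 + E\right)$ ($a{\left(s,E \right)} = \left(E + 65\right) E = \left(65 + E\right) E = E \left(65 + E\right)$)
$U{\left(V \right)} = \frac{\left(209 + V\right) \left(342 + V\right)}{2}$ ($U{\left(V \right)} = \frac{\left(V + 342\right) \left(V + 209\right)}{2} = \frac{\left(342 + V\right) \left(209 + V\right)}{2} = \frac{\left(209 + V\right) \left(342 + V\right)}{2}$)
$\left(-356167 + 124583\right) \left(a{\left(-599,-519 \right)} + U{\left(-87 \right)}\right) = \left(-356167 + 124583\right) \left(- 519 \left(65 - 519\right) + \left(35739 + \frac{\left(-87\right)^{2}}{2} + \frac{551}{2} \left(-87\right)\right)\right) = - 231584 \left(\left(-519\right) \left(-454\right) + \left(35739 + \frac{1}{2} \cdot 7569 - \frac{47937}{2}\right)\right) = - 231584 \left(235626 + \left(35739 + \frac{7569}{2} - \frac{47937}{2}\right)\right) = - 231584 \left(235626 + 15555\right) = \left(-231584\right) 251181 = -58169500704$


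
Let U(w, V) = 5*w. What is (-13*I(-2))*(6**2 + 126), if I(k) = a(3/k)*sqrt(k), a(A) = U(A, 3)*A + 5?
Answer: -68445*I*sqrt(2)/2 ≈ -48398.0*I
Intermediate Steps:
a(A) = 5 + 5*A**2 (a(A) = (5*A)*A + 5 = 5*A**2 + 5 = 5 + 5*A**2)
I(k) = sqrt(k)*(5 + 45/k**2) (I(k) = (5 + 5*(3/k)**2)*sqrt(k) = (5 + 5*(9/k**2))*sqrt(k) = (5 + 45/k**2)*sqrt(k) = sqrt(k)*(5 + 45/k**2))
(-13*I(-2))*(6**2 + 126) = (-65*(9 + (-2)**2)/(-2)**(3/2))*(6**2 + 126) = (-65*I*sqrt(2)/4*(9 + 4))*(36 + 126) = -65*I*sqrt(2)/4*13*162 = -845*I*sqrt(2)/4*162 = -68445*I*sqrt(2)/2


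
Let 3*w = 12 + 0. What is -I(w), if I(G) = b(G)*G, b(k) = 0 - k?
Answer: 16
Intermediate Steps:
b(k) = -k
w = 4 (w = (12 + 0)/3 = (1/3)*12 = 4)
I(G) = -G**2 (I(G) = (-G)*G = -G**2)
-I(w) = -(-1)*4**2 = -(-1)*16 = -1*(-16) = 16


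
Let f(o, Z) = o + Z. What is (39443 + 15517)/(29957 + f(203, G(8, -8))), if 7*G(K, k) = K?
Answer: 16030/8797 ≈ 1.8222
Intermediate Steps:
G(K, k) = K/7
f(o, Z) = Z + o
(39443 + 15517)/(29957 + f(203, G(8, -8))) = (39443 + 15517)/(29957 + ((1/7)*8 + 203)) = 54960/(29957 + (8/7 + 203)) = 54960/(29957 + 1429/7) = 54960/(211128/7) = 54960*(7/211128) = 16030/8797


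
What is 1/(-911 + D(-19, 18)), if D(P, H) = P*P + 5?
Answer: -1/545 ≈ -0.0018349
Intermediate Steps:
D(P, H) = 5 + P**2 (D(P, H) = P**2 + 5 = 5 + P**2)
1/(-911 + D(-19, 18)) = 1/(-911 + (5 + (-19)**2)) = 1/(-911 + (5 + 361)) = 1/(-911 + 366) = 1/(-545) = -1/545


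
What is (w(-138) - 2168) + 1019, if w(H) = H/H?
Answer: -1148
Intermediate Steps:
w(H) = 1
(w(-138) - 2168) + 1019 = (1 - 2168) + 1019 = -2167 + 1019 = -1148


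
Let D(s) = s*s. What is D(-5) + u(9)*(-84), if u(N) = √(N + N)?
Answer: 25 - 252*√2 ≈ -331.38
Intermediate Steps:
D(s) = s²
u(N) = √2*√N (u(N) = √(2*N) = √2*√N)
D(-5) + u(9)*(-84) = (-5)² + (√2*√9)*(-84) = 25 + (√2*3)*(-84) = 25 + (3*√2)*(-84) = 25 - 252*√2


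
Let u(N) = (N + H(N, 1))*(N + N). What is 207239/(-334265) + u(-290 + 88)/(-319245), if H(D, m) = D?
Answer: -24143482159/21342485985 ≈ -1.1312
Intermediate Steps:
u(N) = 4*N² (u(N) = (N + N)*(N + N) = (2*N)*(2*N) = 4*N²)
207239/(-334265) + u(-290 + 88)/(-319245) = 207239/(-334265) + (4*(-290 + 88)²)/(-319245) = 207239*(-1/334265) + (4*(-202)²)*(-1/319245) = -207239/334265 + (4*40804)*(-1/319245) = -207239/334265 + 163216*(-1/319245) = -207239/334265 - 163216/319245 = -24143482159/21342485985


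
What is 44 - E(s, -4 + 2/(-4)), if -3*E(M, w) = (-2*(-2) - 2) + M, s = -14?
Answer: 40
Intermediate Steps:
E(M, w) = -⅔ - M/3 (E(M, w) = -((-2*(-2) - 2) + M)/3 = -((4 - 2) + M)/3 = -(2 + M)/3 = -⅔ - M/3)
44 - E(s, -4 + 2/(-4)) = 44 - (-⅔ - ⅓*(-14)) = 44 - (-⅔ + 14/3) = 44 - 1*4 = 44 - 4 = 40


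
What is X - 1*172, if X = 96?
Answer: -76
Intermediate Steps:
X - 1*172 = 96 - 1*172 = 96 - 172 = -76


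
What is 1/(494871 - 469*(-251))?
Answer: 1/612590 ≈ 1.6324e-6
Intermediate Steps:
1/(494871 - 469*(-251)) = 1/(494871 + 117719) = 1/612590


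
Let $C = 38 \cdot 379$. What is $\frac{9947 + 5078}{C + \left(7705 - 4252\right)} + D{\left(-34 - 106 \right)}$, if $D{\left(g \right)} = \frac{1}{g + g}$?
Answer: $\frac{837829}{999880} \approx 0.83793$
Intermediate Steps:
$D{\left(g \right)} = \frac{1}{2 g}$
$C = 14402$
$\frac{9947 + 5078}{C + \left(7705 - 4252\right)} + D{\left(-34 - 106 \right)} = \frac{9947 + 5078}{14402 + \left(7705 - 4252\right)} + \frac{1}{2 \left(-34 - 106\right)} = \frac{15025}{14402 + 3453} + \frac{1}{2 \left(-140\right)} = \frac{15025}{17855} + \frac{1}{2} \left(- \frac{1}{140}\right) = 15025 \cdot \frac{1}{17855} - \frac{1}{280} = \frac{3005}{3571} - \frac{1}{280} = \frac{837829}{999880}$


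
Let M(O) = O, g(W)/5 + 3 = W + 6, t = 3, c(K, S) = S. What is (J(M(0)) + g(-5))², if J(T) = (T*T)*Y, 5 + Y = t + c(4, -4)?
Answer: 100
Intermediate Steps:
g(W) = 15 + 5*W (g(W) = -15 + 5*(W + 6) = -15 + 5*(6 + W) = -15 + (30 + 5*W) = 15 + 5*W)
Y = -6 (Y = -5 + (3 - 4) = -5 - 1 = -6)
J(T) = -6*T² (J(T) = (T*T)*(-6) = T²*(-6) = -6*T²)
(J(M(0)) + g(-5))² = (-6*0² + (15 + 5*(-5)))² = (-6*0 + (15 - 25))² = (0 - 10)² = (-10)² = 100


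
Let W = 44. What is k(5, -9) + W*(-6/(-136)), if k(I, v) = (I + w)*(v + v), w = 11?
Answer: -4863/17 ≈ -286.06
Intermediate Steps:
k(I, v) = 2*v*(11 + I) (k(I, v) = (I + 11)*(v + v) = (11 + I)*(2*v) = 2*v*(11 + I))
k(5, -9) + W*(-6/(-136)) = 2*(-9)*(11 + 5) + 44*(-6/(-136)) = 2*(-9)*16 + 44*(-6*(-1/136)) = -288 + 44*(3/68) = -288 + 33/17 = -4863/17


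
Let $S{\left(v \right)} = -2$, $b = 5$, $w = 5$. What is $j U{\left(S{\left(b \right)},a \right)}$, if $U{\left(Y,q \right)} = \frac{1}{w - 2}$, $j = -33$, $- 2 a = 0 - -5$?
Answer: $-11$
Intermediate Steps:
$a = - \frac{5}{2}$ ($a = - \frac{0 - -5}{2} = - \frac{0 + 5}{2} = \left(- \frac{1}{2}\right) 5 = - \frac{5}{2} \approx -2.5$)
$U{\left(Y,q \right)} = \frac{1}{3}$ ($U{\left(Y,q \right)} = \frac{1}{5 - 2} = \frac{1}{3}$)
$j U{\left(S{\left(b \right)},a \right)} = \left(-33\right) \frac{1}{3} = -11$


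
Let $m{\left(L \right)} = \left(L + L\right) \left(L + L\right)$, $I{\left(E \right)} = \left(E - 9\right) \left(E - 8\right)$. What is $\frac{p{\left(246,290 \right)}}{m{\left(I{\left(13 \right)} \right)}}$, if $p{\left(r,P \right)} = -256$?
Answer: $- \frac{4}{25} \approx -0.16$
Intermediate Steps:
$I{\left(E \right)} = \left(-9 + E\right) \left(-8 + E\right)$
$m{\left(L \right)} = 4 L^{2}$ ($m{\left(L \right)} = 2 L 2 L = 4 L^{2}$)
$\frac{p{\left(246,290 \right)}}{m{\left(I{\left(13 \right)} \right)}} = - \frac{256}{4 \left(72 + 13^{2} - 221\right)^{2}} = - \frac{256}{4 \left(72 + 169 - 221\right)^{2}} = - \frac{256}{4 \cdot 20^{2}} = - \frac{256}{4 \cdot 400} = - \frac{256}{1600} = \left(-256\right) \frac{1}{1600} = - \frac{4}{25}$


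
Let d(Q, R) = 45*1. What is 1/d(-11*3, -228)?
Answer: 1/45 ≈ 0.022222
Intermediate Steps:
d(Q, R) = 45
1/d(-11*3, -228) = 1/45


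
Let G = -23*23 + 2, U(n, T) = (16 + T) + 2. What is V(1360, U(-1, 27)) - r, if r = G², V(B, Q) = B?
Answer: -276369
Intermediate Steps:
U(n, T) = 18 + T
G = -527 (G = -529 + 2 = -527)
r = 277729 (r = (-527)² = 277729)
V(1360, U(-1, 27)) - r = 1360 - 1*277729 = 1360 - 277729 = -276369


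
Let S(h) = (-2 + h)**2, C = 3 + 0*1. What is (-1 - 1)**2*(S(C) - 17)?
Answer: -64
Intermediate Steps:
C = 3 (C = 3 + 0 = 3)
(-1 - 1)**2*(S(C) - 17) = (-1 - 1)**2*((-2 + 3)**2 - 17) = (-2)**2*(1**2 - 17) = 4*(1 - 17) = 4*(-16) = -64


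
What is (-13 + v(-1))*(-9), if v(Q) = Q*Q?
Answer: 108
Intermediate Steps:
v(Q) = Q²
(-13 + v(-1))*(-9) = (-13 + (-1)²)*(-9) = (-13 + 1)*(-9) = -12*(-9) = 108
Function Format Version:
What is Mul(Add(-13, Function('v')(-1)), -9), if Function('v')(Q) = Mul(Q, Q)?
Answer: 108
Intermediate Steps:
Function('v')(Q) = Pow(Q, 2)
Mul(Add(-13, Function('v')(-1)), -9) = Mul(Add(-13, Pow(-1, 2)), -9) = Mul(Add(-13, 1), -9) = Mul(-12, -9) = 108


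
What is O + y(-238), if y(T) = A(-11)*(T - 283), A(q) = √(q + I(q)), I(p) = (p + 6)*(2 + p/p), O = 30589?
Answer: 30589 - 521*I*√26 ≈ 30589.0 - 2656.6*I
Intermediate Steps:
I(p) = 18 + 3*p (I(p) = (6 + p)*(2 + 1) = (6 + p)*3 = 18 + 3*p)
A(q) = √(18 + 4*q) (A(q) = √(q + (18 + 3*q)) = √(18 + 4*q))
y(T) = I*√26*(-283 + T) (y(T) = √(18 + 4*(-11))*(T - 283) = √(18 - 44)*(-283 + T) = √(-26)*(-283 + T) = (I*√26)*(-283 + T) = I*√26*(-283 + T))
O + y(-238) = 30589 + I*√26*(-283 - 238) = 30589 + I*√26*(-521) = 30589 - 521*I*√26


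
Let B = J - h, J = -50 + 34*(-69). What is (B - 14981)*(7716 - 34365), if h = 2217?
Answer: 522160506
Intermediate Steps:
J = -2396 (J = -50 - 2346 = -2396)
B = -4613 (B = -2396 - 1*2217 = -2396 - 2217 = -4613)
(B - 14981)*(7716 - 34365) = (-4613 - 14981)*(7716 - 34365) = -19594*(-26649) = 522160506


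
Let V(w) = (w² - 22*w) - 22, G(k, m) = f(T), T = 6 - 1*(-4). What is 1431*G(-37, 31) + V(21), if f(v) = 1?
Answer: 1388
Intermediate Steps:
T = 10 (T = 6 + 4 = 10)
G(k, m) = 1
V(w) = -22 + w² - 22*w
1431*G(-37, 31) + V(21) = 1431*1 + (-22 + 21² - 22*21) = 1431 + (-22 + 441 - 462) = 1431 - 43 = 1388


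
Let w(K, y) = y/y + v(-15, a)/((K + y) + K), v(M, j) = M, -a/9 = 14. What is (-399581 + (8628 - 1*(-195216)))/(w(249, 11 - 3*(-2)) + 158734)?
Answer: -20160911/16349702 ≈ -1.2331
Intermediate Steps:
a = -126 (a = -9*14 = -126)
w(K, y) = 1 - 15/(y + 2*K) (w(K, y) = y/y - 15/((K + y) + K) = 1 - 15/(y + 2*K))
(-399581 + (8628 - 1*(-195216)))/(w(249, 11 - 3*(-2)) + 158734) = (-399581 + (8628 - 1*(-195216)))/((-15 + (11 - 3*(-2)) + 2*249)/((11 - 3*(-2)) + 2*249) + 158734) = (-399581 + (8628 + 195216))/((-15 + (11 + 6) + 498)/((11 + 6) + 498) + 158734) = (-399581 + 203844)/((-15 + 17 + 498)/(17 + 498) + 158734) = -195737/(500/515 + 158734) = -195737/((1/515)*500 + 158734) = -195737/(100/103 + 158734) = -195737/16349702/103 = -195737*103/16349702 = -20160911/16349702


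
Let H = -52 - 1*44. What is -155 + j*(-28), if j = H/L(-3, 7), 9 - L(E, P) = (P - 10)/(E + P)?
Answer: 1569/13 ≈ 120.69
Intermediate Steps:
L(E, P) = 9 - (-10 + P)/(E + P) (L(E, P) = 9 - (P - 10)/(E + P) = 9 - (-10 + P)/(E + P))
H = -96 (H = -52 - 44 = -96)
j = -128/13 (j = -96*(-3 + 7)/(10 + 8*7 + 9*(-3)) = -96*4/(10 + 56 - 27) = -96/((¼)*39) = -96/39/4 = -96*4/39 = -128/13 ≈ -9.8462)
-155 + j*(-28) = -155 - 128/13*(-28) = -155 + 3584/13 = 1569/13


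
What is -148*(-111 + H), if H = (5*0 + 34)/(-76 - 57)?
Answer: 2189956/133 ≈ 16466.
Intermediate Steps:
H = -34/133 (H = (0 + 34)/(-133) = 34*(-1/133) = -34/133 ≈ -0.25564)
-148*(-111 + H) = -148*(-111 - 34/133) = -148*(-14797/133) = 2189956/133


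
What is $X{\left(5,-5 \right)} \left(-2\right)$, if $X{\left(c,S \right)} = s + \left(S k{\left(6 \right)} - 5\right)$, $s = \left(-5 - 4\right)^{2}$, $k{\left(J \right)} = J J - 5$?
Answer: $158$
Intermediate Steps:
$k{\left(J \right)} = -5 + J^{2}$ ($k{\left(J \right)} = J^{2} - 5 = -5 + J^{2}$)
$s = 81$ ($s = \left(-9\right)^{2} = 81$)
$X{\left(c,S \right)} = 76 + 31 S$ ($X{\left(c,S \right)} = 81 + \left(S \left(-5 + 6^{2}\right) - 5\right) = 81 + \left(S \left(-5 + 36\right) - 5\right) = 81 + \left(S 31 - 5\right) = 81 + \left(31 S - 5\right) = 81 + \left(-5 + 31 S\right) = 76 + 31 S$)
$X{\left(5,-5 \right)} \left(-2\right) = \left(76 + 31 \left(-5\right)\right) \left(-2\right) = \left(76 - 155\right) \left(-2\right) = \left(-79\right) \left(-2\right) = 158$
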